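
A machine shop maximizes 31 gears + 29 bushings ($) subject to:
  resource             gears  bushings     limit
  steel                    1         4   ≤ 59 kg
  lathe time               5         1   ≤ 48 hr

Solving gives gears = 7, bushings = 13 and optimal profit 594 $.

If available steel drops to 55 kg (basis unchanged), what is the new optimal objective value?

Both steel and lathe time are binding at x*.
The binding rows give the dual system: 1·y_steel + 5·y_lathe time = 31 and 4·y_steel + 1·y_lathe time = 29.
→ y_steel = 6 and y_lathe time = 5.
Δz = y_steel·Δb = 6 × (-4) = -24, so new z* = 594 − 24 = 570.

570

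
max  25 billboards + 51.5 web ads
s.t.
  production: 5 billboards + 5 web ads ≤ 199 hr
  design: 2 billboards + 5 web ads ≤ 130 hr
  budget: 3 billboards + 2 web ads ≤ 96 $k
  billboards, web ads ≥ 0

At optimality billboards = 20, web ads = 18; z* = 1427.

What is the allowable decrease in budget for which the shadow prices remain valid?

44

Binding constraints: design, budget. The basis is B = [[2,5],[3,2]] with det -11.
Per unit decrease in budget, x* moves by d = (-0.4545, 0.1818).
The basis stays optimal until billboards reaches 0; allowable decrease = 44 $k.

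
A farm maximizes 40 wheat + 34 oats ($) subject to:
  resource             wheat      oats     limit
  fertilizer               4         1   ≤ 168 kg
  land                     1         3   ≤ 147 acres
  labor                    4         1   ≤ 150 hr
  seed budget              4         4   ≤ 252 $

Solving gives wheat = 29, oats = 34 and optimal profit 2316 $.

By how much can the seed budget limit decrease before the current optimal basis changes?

102

Binding constraints: labor, seed budget. The basis is B = [[4,1],[4,4]] with det 12.
Per unit decrease in seed budget, x* moves by d = (0.0833, -0.3333).
The basis stays optimal until oats reaches 0; allowable decrease = 102 $.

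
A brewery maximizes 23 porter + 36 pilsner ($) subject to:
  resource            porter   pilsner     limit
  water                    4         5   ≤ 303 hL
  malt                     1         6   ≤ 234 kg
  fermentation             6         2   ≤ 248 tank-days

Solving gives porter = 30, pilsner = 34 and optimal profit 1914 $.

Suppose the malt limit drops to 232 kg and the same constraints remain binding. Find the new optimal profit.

Check each constraint at x*: water 290/303 (slack 13); malt 234/234 (tight); fermentation 248/248 (tight).
Since water is not tight, its dual is 0.
Dual feasibility on the basic columns requires 1·y_malt + 6·y_fermentation = 23, 6·y_malt + 2·y_fermentation = 36.
→ y_malt = 5 and y_fermentation = 3.
Δz = y_malt·Δb = 5 × (-2) = -10, so new z* = 1914 − 10 = 1904.

1904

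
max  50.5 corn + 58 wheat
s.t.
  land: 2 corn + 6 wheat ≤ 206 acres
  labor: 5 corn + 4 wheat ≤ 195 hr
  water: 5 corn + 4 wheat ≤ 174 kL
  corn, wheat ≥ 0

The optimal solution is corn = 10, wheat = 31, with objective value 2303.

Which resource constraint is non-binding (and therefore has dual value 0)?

land: 206/206 (binding)
labor: 174/195 (slack 21)
water: 174/174 (binding)
By complementary slackness, a constraint with positive slack has shadow price 0 → labor.

labor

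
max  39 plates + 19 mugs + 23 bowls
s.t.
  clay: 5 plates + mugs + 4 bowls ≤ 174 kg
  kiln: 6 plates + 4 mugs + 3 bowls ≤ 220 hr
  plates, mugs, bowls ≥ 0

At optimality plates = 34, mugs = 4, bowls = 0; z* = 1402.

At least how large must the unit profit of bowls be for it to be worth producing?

Check each constraint at x*: clay 174/174 (tight); kiln 220/220 (tight).
Dual feasibility on the basic columns requires 5·y_clay + 6·y_kiln = 39, 1·y_clay + 4·y_kiln = 19.
Solving: y_clay = 3, y_kiln = 4.
bowls enters the basis when its profit ≥ yᵀa₃ = 3·4 + 4·3 = 24.

24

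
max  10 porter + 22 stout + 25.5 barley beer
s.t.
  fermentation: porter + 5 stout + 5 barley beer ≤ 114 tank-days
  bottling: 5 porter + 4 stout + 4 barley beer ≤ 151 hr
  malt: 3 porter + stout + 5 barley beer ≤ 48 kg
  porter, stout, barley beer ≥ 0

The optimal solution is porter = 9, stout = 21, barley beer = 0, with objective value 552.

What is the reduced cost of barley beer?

Binding: fermentation and malt. Non-binding: bottling (22 unused).
Since bottling is not tight, its dual is 0.
The binding rows give the dual system: 1·y_fermentation + 3·y_malt = 10 and 5·y_fermentation + 1·y_malt = 22.
This yields shadow prices y_fermentation = 4, y_malt = 2.
Reduced cost of barley beer: c₃ − yᵀa₃ = 25.5 − (4·5 + 2·5) = 25.5 − 30 = -4.5.

-4.5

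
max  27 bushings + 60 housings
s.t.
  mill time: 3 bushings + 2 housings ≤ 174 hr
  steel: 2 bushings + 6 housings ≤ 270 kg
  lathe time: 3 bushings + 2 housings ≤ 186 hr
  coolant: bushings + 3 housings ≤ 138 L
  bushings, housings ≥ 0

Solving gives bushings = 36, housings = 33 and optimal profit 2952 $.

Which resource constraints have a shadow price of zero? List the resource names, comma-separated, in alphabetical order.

coolant, lathe time

mill time: 174/174 (binding)
steel: 270/270 (binding)
lathe time: 174/186 (slack 12)
coolant: 135/138 (slack 3)
By complementary slackness, a constraint with positive slack has shadow price 0 → coolant, lathe time.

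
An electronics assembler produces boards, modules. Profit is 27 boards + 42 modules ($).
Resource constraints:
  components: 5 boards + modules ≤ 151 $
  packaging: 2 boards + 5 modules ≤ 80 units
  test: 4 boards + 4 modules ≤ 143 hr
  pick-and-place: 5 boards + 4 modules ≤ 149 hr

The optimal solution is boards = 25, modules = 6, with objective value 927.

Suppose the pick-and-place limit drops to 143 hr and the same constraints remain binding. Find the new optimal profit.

909

At the optimum: components uses 131 of 151 (slack = 20); packaging uses 80 of 80 (binding); test uses 124 of 143 (slack = 19); pick-and-place uses 149 of 149 (binding).
Slack constraints have shadow price 0 (complementary slackness).
The binding rows give the dual system: 2·y_packaging + 5·y_pick-and-place = 27 and 5·y_packaging + 4·y_pick-and-place = 42.
This yields shadow prices y_packaging = 6, y_pick-and-place = 3.
Δz = y_pick-and-place·Δb = 3 × (-6) = -18, so new z* = 927 − 18 = 909.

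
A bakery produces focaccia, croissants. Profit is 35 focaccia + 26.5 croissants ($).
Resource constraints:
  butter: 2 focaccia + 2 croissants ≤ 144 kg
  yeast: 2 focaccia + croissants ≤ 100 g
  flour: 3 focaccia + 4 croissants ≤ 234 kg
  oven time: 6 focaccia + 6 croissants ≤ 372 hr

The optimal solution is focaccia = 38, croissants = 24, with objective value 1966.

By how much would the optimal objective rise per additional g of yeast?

8.5

Check each constraint at x*: butter 124/144 (slack 20); yeast 100/100 (tight); flour 210/234 (slack 24); oven time 372/372 (tight).
Since butter, flour are not tight, their duals are 0.
The binding rows give the dual system: 2·y_yeast + 6·y_oven time = 35 and 1·y_yeast + 6·y_oven time = 26.5.
This yields shadow prices y_yeast = 8.5, y_oven time = 3.
Shadow price of yeast = 8.5.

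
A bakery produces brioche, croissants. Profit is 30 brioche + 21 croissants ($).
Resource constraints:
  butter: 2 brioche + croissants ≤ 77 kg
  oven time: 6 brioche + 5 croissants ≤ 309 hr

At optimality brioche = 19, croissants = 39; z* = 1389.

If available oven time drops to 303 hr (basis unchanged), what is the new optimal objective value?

Both butter and oven time are binding at x*.
Dual feasibility on the basic columns requires 2·y_butter + 6·y_oven time = 30, 1·y_butter + 5·y_oven time = 21.
→ y_butter = 6 and y_oven time = 3.
Δz = y_oven time·Δb = 3 × (-6) = -18, so new z* = 1389 − 18 = 1371.

1371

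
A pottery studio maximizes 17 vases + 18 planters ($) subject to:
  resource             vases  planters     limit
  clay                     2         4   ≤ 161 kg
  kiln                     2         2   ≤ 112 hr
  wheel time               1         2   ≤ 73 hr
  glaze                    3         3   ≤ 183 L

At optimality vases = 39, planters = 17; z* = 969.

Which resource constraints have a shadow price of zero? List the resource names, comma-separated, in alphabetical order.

clay: 146/161 (slack 15)
kiln: 112/112 (binding)
wheel time: 73/73 (binding)
glaze: 168/183 (slack 15)
By complementary slackness, a constraint with positive slack has shadow price 0 → clay, glaze.

clay, glaze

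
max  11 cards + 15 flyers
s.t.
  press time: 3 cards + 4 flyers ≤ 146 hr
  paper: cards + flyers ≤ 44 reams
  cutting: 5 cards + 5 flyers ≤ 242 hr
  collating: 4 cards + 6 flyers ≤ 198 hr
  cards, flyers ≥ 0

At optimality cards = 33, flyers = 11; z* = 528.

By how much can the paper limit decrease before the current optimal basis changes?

11

Binding constraints: paper, collating. The basis is B = [[1,1],[4,6]] with det 2.
Per unit decrease in paper, x* moves by d = (-3, 2).
The basis stays optimal until cards reaches 0; allowable decrease = 11 reams.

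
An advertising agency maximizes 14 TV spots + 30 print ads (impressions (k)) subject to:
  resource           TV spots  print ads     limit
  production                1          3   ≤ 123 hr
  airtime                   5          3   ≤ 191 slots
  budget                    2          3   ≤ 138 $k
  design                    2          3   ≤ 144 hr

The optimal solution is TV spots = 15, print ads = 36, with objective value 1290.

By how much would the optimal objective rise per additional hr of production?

6

At the optimum: production uses 123 of 123 (binding); airtime uses 183 of 191 (slack = 8); budget uses 138 of 138 (binding); design uses 138 of 144 (slack = 6).
Since airtime, design are not tight, their duals are 0.
Dual feasibility on the basic columns requires 1·y_production + 2·y_budget = 14, 3·y_production + 3·y_budget = 30.
This yields shadow prices y_production = 6, y_budget = 4.
Shadow price of production = 6.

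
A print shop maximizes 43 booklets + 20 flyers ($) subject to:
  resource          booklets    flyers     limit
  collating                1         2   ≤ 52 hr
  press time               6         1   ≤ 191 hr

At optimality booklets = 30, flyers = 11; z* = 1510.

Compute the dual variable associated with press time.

Both collating and press time are binding at x*.
Dual feasibility on the basic columns requires 1·y_collating + 6·y_press time = 43, 2·y_collating + 1·y_press time = 20.
This yields shadow prices y_collating = 7, y_press time = 6.
Shadow price of press time = 6.

6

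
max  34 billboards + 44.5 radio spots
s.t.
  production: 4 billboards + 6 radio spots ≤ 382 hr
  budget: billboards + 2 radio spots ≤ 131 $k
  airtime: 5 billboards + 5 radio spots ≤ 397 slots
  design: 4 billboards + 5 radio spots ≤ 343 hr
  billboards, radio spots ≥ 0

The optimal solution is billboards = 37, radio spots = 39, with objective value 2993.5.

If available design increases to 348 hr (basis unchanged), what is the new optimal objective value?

3026

Check each constraint at x*: production 382/382 (tight); budget 115/131 (slack 16); airtime 380/397 (slack 17); design 343/343 (tight).
Slack constraints have shadow price 0 (complementary slackness).
The binding rows give the dual system: 4·y_production + 4·y_design = 34 and 6·y_production + 5·y_design = 44.5.
→ y_production = 2 and y_design = 6.5.
Δz = y_design·Δb = 6.5 × (5) = 32.5, so new z* = 2993.5 + 32.5 = 3026.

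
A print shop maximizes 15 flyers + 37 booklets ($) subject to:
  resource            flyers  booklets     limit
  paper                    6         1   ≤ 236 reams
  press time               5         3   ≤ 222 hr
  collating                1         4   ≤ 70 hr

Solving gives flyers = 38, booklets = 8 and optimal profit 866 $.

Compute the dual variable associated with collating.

9

At the optimum: paper uses 236 of 236 (binding); press time uses 214 of 222 (slack = 8); collating uses 70 of 70 (binding).
Slack constraints have shadow price 0 (complementary slackness).
Dual feasibility on the basic columns requires 6·y_paper + 1·y_collating = 15, 1·y_paper + 4·y_collating = 37.
This yields shadow prices y_paper = 1, y_collating = 9.
Shadow price of collating = 9.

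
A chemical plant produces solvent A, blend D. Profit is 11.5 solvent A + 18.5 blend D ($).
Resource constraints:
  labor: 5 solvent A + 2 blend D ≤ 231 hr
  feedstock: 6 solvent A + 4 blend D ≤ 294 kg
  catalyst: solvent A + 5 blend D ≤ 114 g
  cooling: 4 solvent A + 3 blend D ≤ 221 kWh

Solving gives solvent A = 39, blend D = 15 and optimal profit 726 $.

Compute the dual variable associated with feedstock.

Check each constraint at x*: labor 225/231 (slack 6); feedstock 294/294 (tight); catalyst 114/114 (tight); cooling 201/221 (slack 20).
By complementary slackness, y = 0 for the non-binding constraints.
Dual feasibility on the basic columns requires 6·y_feedstock + 1·y_catalyst = 11.5, 4·y_feedstock + 5·y_catalyst = 18.5.
→ y_feedstock = 1.5 and y_catalyst = 2.5.
Shadow price of feedstock = 1.5.

1.5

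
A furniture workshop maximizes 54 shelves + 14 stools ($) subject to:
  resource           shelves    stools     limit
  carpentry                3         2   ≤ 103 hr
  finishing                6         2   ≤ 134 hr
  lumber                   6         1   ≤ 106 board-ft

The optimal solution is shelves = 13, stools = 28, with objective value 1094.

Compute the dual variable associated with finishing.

5

Check each constraint at x*: carpentry 95/103 (slack 8); finishing 134/134 (tight); lumber 106/106 (tight).
Since carpentry is not tight, its dual is 0.
Dual feasibility on the basic columns requires 6·y_finishing + 6·y_lumber = 54, 2·y_finishing + 1·y_lumber = 14.
Solving: y_finishing = 5, y_lumber = 4.
Shadow price of finishing = 5.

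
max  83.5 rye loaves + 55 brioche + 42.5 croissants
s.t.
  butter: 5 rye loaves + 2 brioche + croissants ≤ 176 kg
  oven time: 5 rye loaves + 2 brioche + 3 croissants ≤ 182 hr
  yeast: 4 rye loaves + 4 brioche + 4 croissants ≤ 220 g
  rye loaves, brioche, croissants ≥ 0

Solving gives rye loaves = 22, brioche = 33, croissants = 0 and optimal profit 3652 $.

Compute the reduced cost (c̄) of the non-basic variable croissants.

At the optimum: butter uses 176 of 176 (binding); oven time uses 176 of 182 (slack = 6); yeast uses 220 of 220 (binding).
Since oven time is not tight, its dual is 0.
Dual feasibility on the basic columns requires 5·y_butter + 4·y_yeast = 83.5, 2·y_butter + 4·y_yeast = 55.
This yields shadow prices y_butter = 9.5, y_yeast = 9.
Reduced cost of croissants: c₃ − yᵀa₃ = 42.5 − (9.5·1 + 9·4) = 42.5 − 45.5 = -3.

-3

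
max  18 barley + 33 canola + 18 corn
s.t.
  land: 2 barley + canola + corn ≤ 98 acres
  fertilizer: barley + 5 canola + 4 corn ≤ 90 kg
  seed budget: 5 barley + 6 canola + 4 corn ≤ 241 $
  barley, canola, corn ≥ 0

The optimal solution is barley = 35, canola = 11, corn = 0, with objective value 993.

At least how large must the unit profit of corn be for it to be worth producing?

24

At the optimum: land uses 81 of 98 (slack = 17); fertilizer uses 90 of 90 (binding); seed budget uses 241 of 241 (binding).
Since land is not tight, its dual is 0.
Dual feasibility on the basic columns requires 1·y_fertilizer + 5·y_seed budget = 18, 5·y_fertilizer + 6·y_seed budget = 33.
Solving: y_fertilizer = 3, y_seed budget = 3.
corn enters the basis when its profit ≥ yᵀa₃ = 3·4 + 3·4 = 24.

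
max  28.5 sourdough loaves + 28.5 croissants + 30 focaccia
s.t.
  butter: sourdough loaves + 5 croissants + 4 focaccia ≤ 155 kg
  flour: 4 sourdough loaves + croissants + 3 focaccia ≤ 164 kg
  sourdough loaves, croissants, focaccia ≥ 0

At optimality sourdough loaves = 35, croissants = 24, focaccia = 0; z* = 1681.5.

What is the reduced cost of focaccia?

Both butter and flour are binding at x*.
The binding rows give the dual system: 1·y_butter + 4·y_flour = 28.5 and 5·y_butter + 1·y_flour = 28.5.
Solving: y_butter = 4.5, y_flour = 6.
Reduced cost of focaccia: c₃ − yᵀa₃ = 30 − (4.5·4 + 6·3) = 30 − 36 = -6.

-6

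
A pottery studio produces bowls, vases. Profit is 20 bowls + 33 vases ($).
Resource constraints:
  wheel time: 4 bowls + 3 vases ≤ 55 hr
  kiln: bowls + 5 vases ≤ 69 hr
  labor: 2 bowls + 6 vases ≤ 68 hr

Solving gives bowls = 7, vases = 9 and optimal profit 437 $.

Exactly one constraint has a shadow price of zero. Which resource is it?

wheel time: 55/55 (binding)
kiln: 52/69 (slack 17)
labor: 68/68 (binding)
By complementary slackness, a constraint with positive slack has shadow price 0 → kiln.

kiln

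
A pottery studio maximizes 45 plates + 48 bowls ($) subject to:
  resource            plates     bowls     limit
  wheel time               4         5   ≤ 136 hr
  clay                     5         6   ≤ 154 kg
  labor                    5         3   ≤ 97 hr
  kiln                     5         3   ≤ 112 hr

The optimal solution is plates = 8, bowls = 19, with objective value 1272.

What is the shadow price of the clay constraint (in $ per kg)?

7

Check each constraint at x*: wheel time 127/136 (slack 9); clay 154/154 (tight); labor 97/97 (tight); kiln 97/112 (slack 15).
By complementary slackness, y = 0 for the non-binding constraints.
The binding rows give the dual system: 5·y_clay + 5·y_labor = 45 and 6·y_clay + 3·y_labor = 48.
This yields shadow prices y_clay = 7, y_labor = 2.
Shadow price of clay = 7.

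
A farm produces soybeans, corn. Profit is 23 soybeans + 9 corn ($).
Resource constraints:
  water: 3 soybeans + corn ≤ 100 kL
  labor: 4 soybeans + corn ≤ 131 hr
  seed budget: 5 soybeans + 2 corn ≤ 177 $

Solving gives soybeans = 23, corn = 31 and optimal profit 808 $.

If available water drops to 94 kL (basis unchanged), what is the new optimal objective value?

802

Binding: water and seed budget. Non-binding: labor (8 unused).
Since labor is not tight, its dual is 0.
Dual feasibility on the basic columns requires 3·y_water + 5·y_seed budget = 23, 1·y_water + 2·y_seed budget = 9.
This yields shadow prices y_water = 1, y_seed budget = 4.
Δz = y_water·Δb = 1 × (-6) = -6, so new z* = 808 − 6 = 802.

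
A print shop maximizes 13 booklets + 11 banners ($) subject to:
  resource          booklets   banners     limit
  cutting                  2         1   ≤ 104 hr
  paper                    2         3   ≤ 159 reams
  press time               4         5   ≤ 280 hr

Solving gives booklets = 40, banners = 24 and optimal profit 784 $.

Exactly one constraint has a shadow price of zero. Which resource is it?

cutting: 104/104 (binding)
paper: 152/159 (slack 7)
press time: 280/280 (binding)
By complementary slackness, a constraint with positive slack has shadow price 0 → paper.

paper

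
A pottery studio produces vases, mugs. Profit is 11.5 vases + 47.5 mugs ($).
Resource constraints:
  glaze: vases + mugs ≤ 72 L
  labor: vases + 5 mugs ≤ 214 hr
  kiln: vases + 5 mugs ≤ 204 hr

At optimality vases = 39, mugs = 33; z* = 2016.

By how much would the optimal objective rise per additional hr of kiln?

9

Check each constraint at x*: glaze 72/72 (tight); labor 204/214 (slack 10); kiln 204/204 (tight).
By complementary slackness, y = 0 for the non-binding constraint.
Dual feasibility on the basic columns requires 1·y_glaze + 1·y_kiln = 11.5, 1·y_glaze + 5·y_kiln = 47.5.
This yields shadow prices y_glaze = 2.5, y_kiln = 9.
Shadow price of kiln = 9.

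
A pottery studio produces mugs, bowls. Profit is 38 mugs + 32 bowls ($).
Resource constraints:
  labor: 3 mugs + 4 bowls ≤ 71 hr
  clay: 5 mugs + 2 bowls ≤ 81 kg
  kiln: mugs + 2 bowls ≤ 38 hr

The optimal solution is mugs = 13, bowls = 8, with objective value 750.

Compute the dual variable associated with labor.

Binding: labor and clay. Non-binding: kiln (9 unused).
Slack constraints have shadow price 0 (complementary slackness).
Dual feasibility on the basic columns requires 3·y_labor + 5·y_clay = 38, 4·y_labor + 2·y_clay = 32.
→ y_labor = 6 and y_clay = 4.
Shadow price of labor = 6.

6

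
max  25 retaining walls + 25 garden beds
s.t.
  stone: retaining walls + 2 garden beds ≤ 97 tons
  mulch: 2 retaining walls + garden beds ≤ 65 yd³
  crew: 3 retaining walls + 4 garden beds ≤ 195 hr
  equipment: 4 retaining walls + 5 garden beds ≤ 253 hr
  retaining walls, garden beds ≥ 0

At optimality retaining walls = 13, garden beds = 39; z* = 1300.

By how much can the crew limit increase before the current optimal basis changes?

5

Binding constraints: mulch, crew. The basis is B = [[2,1],[3,4]] with det 5.
Per unit increase in crew, x* moves by d = (-0.2, 0.4).
The basis stays optimal until equipment becomes binding; allowable increase = 5 hr.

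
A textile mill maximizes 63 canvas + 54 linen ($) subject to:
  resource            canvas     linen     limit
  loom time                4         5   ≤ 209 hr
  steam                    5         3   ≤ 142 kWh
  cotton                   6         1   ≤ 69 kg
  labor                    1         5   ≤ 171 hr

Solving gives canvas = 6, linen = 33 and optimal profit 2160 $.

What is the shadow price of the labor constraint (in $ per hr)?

9

Check each constraint at x*: loom time 189/209 (slack 20); steam 129/142 (slack 13); cotton 69/69 (tight); labor 171/171 (tight).
By complementary slackness, y = 0 for the non-binding constraints.
Dual feasibility on the basic columns requires 6·y_cotton + 1·y_labor = 63, 1·y_cotton + 5·y_labor = 54.
Solving: y_cotton = 9, y_labor = 9.
Shadow price of labor = 9.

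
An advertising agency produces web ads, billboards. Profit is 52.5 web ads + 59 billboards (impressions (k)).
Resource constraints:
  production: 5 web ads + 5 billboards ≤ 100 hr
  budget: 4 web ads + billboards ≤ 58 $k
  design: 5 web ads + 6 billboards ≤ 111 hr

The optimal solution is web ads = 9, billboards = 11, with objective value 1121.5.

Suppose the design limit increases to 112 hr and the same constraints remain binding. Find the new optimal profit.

1128

Binding: production and design. Non-binding: budget (11 unused).
By complementary slackness, y = 0 for the non-binding constraint.
The binding rows give the dual system: 5·y_production + 5·y_design = 52.5 and 5·y_production + 6·y_design = 59.
→ y_production = 4 and y_design = 6.5.
Δz = y_design·Δb = 6.5 × (1) = 6.5, so new z* = 1121.5 + 6.5 = 1128.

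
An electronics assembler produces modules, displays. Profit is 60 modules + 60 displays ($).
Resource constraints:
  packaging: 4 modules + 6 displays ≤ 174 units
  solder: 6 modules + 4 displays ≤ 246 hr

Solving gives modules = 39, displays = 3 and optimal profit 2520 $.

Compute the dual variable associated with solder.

6

Both packaging and solder are binding at x*.
Dual feasibility on the basic columns requires 4·y_packaging + 6·y_solder = 60, 6·y_packaging + 4·y_solder = 60.
Solving: y_packaging = 6, y_solder = 6.
Shadow price of solder = 6.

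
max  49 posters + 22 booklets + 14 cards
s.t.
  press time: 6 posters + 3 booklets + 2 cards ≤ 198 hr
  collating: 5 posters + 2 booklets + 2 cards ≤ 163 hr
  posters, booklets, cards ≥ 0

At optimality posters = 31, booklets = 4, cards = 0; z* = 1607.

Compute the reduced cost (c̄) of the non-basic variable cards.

-4

Check each constraint at x*: press time 198/198 (tight); collating 163/163 (tight).
The binding rows give the dual system: 6·y_press time + 5·y_collating = 49 and 3·y_press time + 2·y_collating = 22.
This yields shadow prices y_press time = 4, y_collating = 5.
Reduced cost of cards: c₃ − yᵀa₃ = 14 − (4·2 + 5·2) = 14 − 18 = -4.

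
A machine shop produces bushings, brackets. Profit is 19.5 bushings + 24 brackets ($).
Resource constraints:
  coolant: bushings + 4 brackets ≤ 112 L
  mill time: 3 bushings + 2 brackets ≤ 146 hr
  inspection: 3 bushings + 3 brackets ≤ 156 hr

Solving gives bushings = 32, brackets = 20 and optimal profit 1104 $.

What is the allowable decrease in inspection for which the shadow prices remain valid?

72

Binding constraints: coolant, inspection. The basis is B = [[1,4],[3,3]] with det -9.
Per unit decrease in inspection, x* moves by d = (-0.4444, 0.1111).
The basis stays optimal until bushings reaches 0; allowable decrease = 72 hr.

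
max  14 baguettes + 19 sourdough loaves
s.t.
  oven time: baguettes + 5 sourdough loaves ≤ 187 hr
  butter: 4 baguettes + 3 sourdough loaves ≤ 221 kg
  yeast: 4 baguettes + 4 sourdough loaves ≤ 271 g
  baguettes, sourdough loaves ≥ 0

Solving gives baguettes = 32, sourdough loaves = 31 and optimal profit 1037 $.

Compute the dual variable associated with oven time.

2

Binding: oven time and butter. Non-binding: yeast (19 unused).
Since yeast is not tight, its dual is 0.
From A_Bᵀ y = c: 1·y_oven time + 4·y_butter = 14; 5·y_oven time + 3·y_butter = 19.
→ y_oven time = 2 and y_butter = 3.
Shadow price of oven time = 2.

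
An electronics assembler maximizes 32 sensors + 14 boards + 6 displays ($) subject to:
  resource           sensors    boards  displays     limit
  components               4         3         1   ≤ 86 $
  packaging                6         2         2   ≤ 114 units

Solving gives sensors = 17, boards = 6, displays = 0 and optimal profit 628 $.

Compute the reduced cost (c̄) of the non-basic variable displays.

Check each constraint at x*: components 86/86 (tight); packaging 114/114 (tight).
The binding rows give the dual system: 4·y_components + 6·y_packaging = 32 and 3·y_components + 2·y_packaging = 14.
This yields shadow prices y_components = 2, y_packaging = 4.
Reduced cost of displays: c₃ − yᵀa₃ = 6 − (2·1 + 4·2) = 6 − 10 = -4.

-4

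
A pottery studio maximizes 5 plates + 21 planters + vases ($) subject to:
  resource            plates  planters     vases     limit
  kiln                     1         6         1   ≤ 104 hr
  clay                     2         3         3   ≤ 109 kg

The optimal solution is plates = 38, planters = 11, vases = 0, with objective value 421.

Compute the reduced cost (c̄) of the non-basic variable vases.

-5

Both kiln and clay are binding at x*.
Dual feasibility on the basic columns requires 1·y_kiln + 2·y_clay = 5, 6·y_kiln + 3·y_clay = 21.
This yields shadow prices y_kiln = 3, y_clay = 1.
Reduced cost of vases: c₃ − yᵀa₃ = 1 − (3·1 + 1·3) = 1 − 6 = -5.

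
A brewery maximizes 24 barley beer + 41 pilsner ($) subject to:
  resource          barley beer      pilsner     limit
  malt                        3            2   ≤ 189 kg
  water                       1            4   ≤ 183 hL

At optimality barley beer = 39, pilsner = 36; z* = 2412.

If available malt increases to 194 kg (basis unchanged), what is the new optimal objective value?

2439.5

Check each constraint at x*: malt 189/189 (tight); water 183/183 (tight).
The binding rows give the dual system: 3·y_malt + 1·y_water = 24 and 2·y_malt + 4·y_water = 41.
This yields shadow prices y_malt = 5.5, y_water = 7.5.
Δz = y_malt·Δb = 5.5 × (5) = 27.5, so new z* = 2412 + 27.5 = 2439.5.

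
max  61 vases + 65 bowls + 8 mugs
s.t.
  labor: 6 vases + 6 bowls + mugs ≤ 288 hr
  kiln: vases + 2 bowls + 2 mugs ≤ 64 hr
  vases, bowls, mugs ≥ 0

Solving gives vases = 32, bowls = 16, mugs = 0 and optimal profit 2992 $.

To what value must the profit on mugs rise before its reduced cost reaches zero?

At the optimum: labor uses 288 of 288 (binding); kiln uses 64 of 64 (binding).
Dual feasibility on the basic columns requires 6·y_labor + 1·y_kiln = 61, 6·y_labor + 2·y_kiln = 65.
This yields shadow prices y_labor = 9.5, y_kiln = 4.
mugs enters the basis when its profit ≥ yᵀa₃ = 9.5·1 + 4·2 = 17.5.

17.5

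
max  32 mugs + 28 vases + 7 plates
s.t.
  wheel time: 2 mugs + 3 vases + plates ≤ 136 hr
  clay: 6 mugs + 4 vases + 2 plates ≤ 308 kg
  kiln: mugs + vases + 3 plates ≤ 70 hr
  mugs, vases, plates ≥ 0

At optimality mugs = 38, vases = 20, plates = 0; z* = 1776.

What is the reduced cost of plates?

-5

At the optimum: wheel time uses 136 of 136 (binding); clay uses 308 of 308 (binding); kiln uses 58 of 70 (slack = 12).
Since kiln is not tight, its dual is 0.
Dual feasibility on the basic columns requires 2·y_wheel time + 6·y_clay = 32, 3·y_wheel time + 4·y_clay = 28.
Solving: y_wheel time = 4, y_clay = 4.
Reduced cost of plates: c₃ − yᵀa₃ = 7 − (4·1 + 4·2) = 7 − 12 = -5.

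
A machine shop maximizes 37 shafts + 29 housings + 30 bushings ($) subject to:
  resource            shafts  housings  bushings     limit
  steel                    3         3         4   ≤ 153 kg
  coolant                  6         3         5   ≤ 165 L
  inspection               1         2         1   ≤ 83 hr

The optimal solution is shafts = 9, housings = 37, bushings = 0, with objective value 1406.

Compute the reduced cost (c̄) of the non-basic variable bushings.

-2

Binding: coolant and inspection. Non-binding: steel (15 unused).
Slack constraints have shadow price 0 (complementary slackness).
Dual feasibility on the basic columns requires 6·y_coolant + 1·y_inspection = 37, 3·y_coolant + 2·y_inspection = 29.
Solving: y_coolant = 5, y_inspection = 7.
Reduced cost of bushings: c₃ − yᵀa₃ = 30 − (5·5 + 7·1) = 30 − 32 = -2.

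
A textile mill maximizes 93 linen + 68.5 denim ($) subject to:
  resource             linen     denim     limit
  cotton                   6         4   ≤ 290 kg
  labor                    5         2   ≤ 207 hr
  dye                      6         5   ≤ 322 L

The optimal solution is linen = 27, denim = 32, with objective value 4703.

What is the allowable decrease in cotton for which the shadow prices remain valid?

32.4

Binding constraints: cotton, dye. The basis is B = [[6,4],[6,5]] with det 6.
Per unit decrease in cotton, x* moves by d = (-0.8333, 1).
The basis stays optimal until linen reaches 0; allowable decrease = 32.4 kg.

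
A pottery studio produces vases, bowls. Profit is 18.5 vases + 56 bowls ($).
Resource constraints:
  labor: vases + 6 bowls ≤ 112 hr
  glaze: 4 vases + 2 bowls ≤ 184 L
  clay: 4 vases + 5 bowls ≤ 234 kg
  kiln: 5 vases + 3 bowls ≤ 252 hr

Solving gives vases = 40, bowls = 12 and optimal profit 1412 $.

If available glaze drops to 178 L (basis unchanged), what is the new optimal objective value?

1397

Check each constraint at x*: labor 112/112 (tight); glaze 184/184 (tight); clay 220/234 (slack 14); kiln 236/252 (slack 16).
Since clay, kiln are not tight, their duals are 0.
The binding rows give the dual system: 1·y_labor + 4·y_glaze = 18.5 and 6·y_labor + 2·y_glaze = 56.
→ y_labor = 8.5 and y_glaze = 2.5.
Δz = y_glaze·Δb = 2.5 × (-6) = -15, so new z* = 1412 − 15 = 1397.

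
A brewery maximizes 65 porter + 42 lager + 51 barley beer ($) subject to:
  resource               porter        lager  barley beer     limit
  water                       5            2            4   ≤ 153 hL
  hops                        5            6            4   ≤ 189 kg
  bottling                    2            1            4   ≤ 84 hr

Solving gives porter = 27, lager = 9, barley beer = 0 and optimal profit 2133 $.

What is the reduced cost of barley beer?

Check each constraint at x*: water 153/153 (tight); hops 189/189 (tight); bottling 63/84 (slack 21).
Slack constraints have shadow price 0 (complementary slackness).
Dual feasibility on the basic columns requires 5·y_water + 5·y_hops = 65, 2·y_water + 6·y_hops = 42.
Solving: y_water = 9, y_hops = 4.
Reduced cost of barley beer: c₃ − yᵀa₃ = 51 − (9·4 + 4·4) = 51 − 52 = -1.

-1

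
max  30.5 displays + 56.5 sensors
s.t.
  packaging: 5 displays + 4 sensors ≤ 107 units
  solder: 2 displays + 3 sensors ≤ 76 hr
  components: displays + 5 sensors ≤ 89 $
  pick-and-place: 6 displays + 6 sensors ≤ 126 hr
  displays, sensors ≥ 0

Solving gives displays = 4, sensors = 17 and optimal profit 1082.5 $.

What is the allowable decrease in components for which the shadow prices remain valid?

68

Binding constraints: components, pick-and-place. The basis is B = [[1,5],[6,6]] with det -24.
Per unit decrease in components, x* moves by d = (0.25, -0.25).
The basis stays optimal until sensors reaches 0; allowable decrease = 68 $.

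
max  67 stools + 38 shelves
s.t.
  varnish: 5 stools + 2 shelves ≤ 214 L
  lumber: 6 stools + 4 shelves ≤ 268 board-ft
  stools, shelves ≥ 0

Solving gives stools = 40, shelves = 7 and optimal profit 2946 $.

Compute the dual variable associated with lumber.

Check each constraint at x*: varnish 214/214 (tight); lumber 268/268 (tight).
From A_Bᵀ y = c: 5·y_varnish + 6·y_lumber = 67; 2·y_varnish + 4·y_lumber = 38.
→ y_varnish = 5 and y_lumber = 7.
Shadow price of lumber = 7.

7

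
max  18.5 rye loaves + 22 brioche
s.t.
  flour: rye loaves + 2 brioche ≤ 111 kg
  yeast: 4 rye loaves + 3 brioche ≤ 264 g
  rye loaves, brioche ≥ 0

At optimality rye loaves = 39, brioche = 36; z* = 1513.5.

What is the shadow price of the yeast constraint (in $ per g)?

3

Check each constraint at x*: flour 111/111 (tight); yeast 264/264 (tight).
The binding rows give the dual system: 1·y_flour + 4·y_yeast = 18.5 and 2·y_flour + 3·y_yeast = 22.
This yields shadow prices y_flour = 6.5, y_yeast = 3.
Shadow price of yeast = 3.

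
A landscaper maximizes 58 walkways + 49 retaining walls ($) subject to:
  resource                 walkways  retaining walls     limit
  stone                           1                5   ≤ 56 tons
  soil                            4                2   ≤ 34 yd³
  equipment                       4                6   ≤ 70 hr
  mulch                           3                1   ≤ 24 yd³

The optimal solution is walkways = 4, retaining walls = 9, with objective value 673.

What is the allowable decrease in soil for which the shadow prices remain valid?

8

Binding constraints: soil, equipment. The basis is B = [[4,2],[4,6]] with det 16.
Per unit decrease in soil, x* moves by d = (-0.375, 0.25).
The basis stays optimal until stone becomes binding; allowable decrease = 8 yd³.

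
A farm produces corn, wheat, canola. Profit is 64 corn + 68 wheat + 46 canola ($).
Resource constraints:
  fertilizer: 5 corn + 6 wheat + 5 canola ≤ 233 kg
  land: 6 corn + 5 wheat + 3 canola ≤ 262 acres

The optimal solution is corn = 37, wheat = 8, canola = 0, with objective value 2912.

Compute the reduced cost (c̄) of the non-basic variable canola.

-6

At the optimum: fertilizer uses 233 of 233 (binding); land uses 262 of 262 (binding).
The binding rows give the dual system: 5·y_fertilizer + 6·y_land = 64 and 6·y_fertilizer + 5·y_land = 68.
This yields shadow prices y_fertilizer = 8, y_land = 4.
Reduced cost of canola: c₃ − yᵀa₃ = 46 − (8·5 + 4·3) = 46 − 52 = -6.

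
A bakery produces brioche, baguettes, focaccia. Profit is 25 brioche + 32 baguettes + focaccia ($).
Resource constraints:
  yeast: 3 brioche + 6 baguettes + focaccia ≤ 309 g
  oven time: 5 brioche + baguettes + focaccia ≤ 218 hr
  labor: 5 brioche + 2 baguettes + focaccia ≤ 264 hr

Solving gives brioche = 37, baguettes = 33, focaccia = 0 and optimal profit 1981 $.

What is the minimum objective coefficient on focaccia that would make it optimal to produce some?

7

Check each constraint at x*: yeast 309/309 (tight); oven time 218/218 (tight); labor 251/264 (slack 13).
By complementary slackness, y = 0 for the non-binding constraint.
From A_Bᵀ y = c: 3·y_yeast + 5·y_oven time = 25; 6·y_yeast + 1·y_oven time = 32.
Solving: y_yeast = 5, y_oven time = 2.
focaccia enters the basis when its profit ≥ yᵀa₃ = 5·1 + 2·1 = 7.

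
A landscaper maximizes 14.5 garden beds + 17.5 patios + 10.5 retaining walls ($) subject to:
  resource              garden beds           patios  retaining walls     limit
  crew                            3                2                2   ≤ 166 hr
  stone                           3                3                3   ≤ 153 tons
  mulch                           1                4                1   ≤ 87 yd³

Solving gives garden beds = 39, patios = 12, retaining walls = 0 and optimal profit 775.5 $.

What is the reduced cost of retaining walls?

Binding: stone and mulch. Non-binding: crew (25 unused).
Since crew is not tight, its dual is 0.
The binding rows give the dual system: 3·y_stone + 1·y_mulch = 14.5 and 3·y_stone + 4·y_mulch = 17.5.
→ y_stone = 4.5 and y_mulch = 1.
Reduced cost of retaining walls: c₃ − yᵀa₃ = 10.5 − (4.5·3 + 1·1) = 10.5 − 14.5 = -4.

-4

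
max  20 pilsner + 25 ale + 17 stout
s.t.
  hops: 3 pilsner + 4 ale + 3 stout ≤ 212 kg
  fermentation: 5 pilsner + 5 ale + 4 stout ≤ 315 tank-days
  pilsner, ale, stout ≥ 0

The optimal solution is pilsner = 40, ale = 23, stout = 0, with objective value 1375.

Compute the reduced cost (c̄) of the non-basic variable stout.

-2

Check each constraint at x*: hops 212/212 (tight); fermentation 315/315 (tight).
Dual feasibility on the basic columns requires 3·y_hops + 5·y_fermentation = 20, 4·y_hops + 5·y_fermentation = 25.
Solving: y_hops = 5, y_fermentation = 1.
Reduced cost of stout: c₃ − yᵀa₃ = 17 − (5·3 + 1·4) = 17 − 19 = -2.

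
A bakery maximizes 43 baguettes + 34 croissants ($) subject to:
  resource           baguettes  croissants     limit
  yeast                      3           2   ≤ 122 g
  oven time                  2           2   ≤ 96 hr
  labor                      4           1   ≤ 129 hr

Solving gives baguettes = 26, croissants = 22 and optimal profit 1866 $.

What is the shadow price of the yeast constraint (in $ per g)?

9

Binding: yeast and oven time. Non-binding: labor (3 unused).
Slack constraints have shadow price 0 (complementary slackness).
From A_Bᵀ y = c: 3·y_yeast + 2·y_oven time = 43; 2·y_yeast + 2·y_oven time = 34.
Solving: y_yeast = 9, y_oven time = 8.
Shadow price of yeast = 9.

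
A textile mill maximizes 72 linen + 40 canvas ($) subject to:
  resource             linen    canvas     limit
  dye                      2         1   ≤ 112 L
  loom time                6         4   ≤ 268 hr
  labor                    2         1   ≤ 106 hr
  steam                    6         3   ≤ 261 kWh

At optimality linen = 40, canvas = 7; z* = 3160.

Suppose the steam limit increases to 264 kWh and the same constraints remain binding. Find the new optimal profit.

Binding: loom time and steam. Non-binding: dye (25 unused), labor (19 unused).
Slack constraints have shadow price 0 (complementary slackness).
The binding rows give the dual system: 6·y_loom time + 6·y_steam = 72 and 4·y_loom time + 3·y_steam = 40.
Solving: y_loom time = 4, y_steam = 8.
Δz = y_steam·Δb = 8 × (3) = 24, so new z* = 3160 + 24 = 3184.

3184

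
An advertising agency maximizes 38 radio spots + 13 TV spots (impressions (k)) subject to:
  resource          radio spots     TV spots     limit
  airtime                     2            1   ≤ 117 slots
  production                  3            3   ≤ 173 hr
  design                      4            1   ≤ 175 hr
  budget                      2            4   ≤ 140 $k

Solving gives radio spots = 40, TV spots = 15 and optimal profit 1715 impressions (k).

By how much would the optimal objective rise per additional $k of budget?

1

At the optimum: airtime uses 95 of 117 (slack = 22); production uses 165 of 173 (slack = 8); design uses 175 of 175 (binding); budget uses 140 of 140 (binding).
Since airtime, production are not tight, their duals are 0.
The binding rows give the dual system: 4·y_design + 2·y_budget = 38 and 1·y_design + 4·y_budget = 13.
→ y_design = 9 and y_budget = 1.
Shadow price of budget = 1.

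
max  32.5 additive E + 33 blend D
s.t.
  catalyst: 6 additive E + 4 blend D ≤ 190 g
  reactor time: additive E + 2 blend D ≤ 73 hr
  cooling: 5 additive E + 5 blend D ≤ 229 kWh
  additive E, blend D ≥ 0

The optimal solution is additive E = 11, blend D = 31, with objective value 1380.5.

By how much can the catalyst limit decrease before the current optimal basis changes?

Binding constraints: catalyst, reactor time. The basis is B = [[6,4],[1,2]] with det 8.
Per unit decrease in catalyst, x* moves by d = (-0.25, 0.125).
The basis stays optimal until additive E reaches 0; allowable decrease = 44 g.

44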